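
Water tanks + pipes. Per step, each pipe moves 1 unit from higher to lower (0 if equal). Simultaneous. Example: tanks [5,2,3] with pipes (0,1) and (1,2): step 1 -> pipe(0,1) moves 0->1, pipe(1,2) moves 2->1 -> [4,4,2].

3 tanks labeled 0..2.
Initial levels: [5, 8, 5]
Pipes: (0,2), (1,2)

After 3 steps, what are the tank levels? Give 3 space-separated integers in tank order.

Answer: 6 6 6

Derivation:
Step 1: flows [0=2,1->2] -> levels [5 7 6]
Step 2: flows [2->0,1->2] -> levels [6 6 6]
Step 3: flows [0=2,1=2] -> levels [6 6 6]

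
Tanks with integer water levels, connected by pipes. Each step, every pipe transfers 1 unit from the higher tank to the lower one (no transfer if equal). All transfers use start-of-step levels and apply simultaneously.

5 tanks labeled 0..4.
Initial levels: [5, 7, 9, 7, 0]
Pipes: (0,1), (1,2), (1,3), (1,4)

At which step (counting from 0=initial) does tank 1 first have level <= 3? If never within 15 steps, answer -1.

Answer: -1

Derivation:
Step 1: flows [1->0,2->1,1=3,1->4] -> levels [6 6 8 7 1]
Step 2: flows [0=1,2->1,3->1,1->4] -> levels [6 7 7 6 2]
Step 3: flows [1->0,1=2,1->3,1->4] -> levels [7 4 7 7 3]
Step 4: flows [0->1,2->1,3->1,1->4] -> levels [6 6 6 6 4]
Step 5: flows [0=1,1=2,1=3,1->4] -> levels [6 5 6 6 5]
Step 6: flows [0->1,2->1,3->1,1=4] -> levels [5 8 5 5 5]
Step 7: flows [1->0,1->2,1->3,1->4] -> levels [6 4 6 6 6]
Step 8: flows [0->1,2->1,3->1,4->1] -> levels [5 8 5 5 5]
  -> period-2 cycle (repeats step 6); tank 1 never drops to <=3
Tank 1 never reaches <=3 within 15 steps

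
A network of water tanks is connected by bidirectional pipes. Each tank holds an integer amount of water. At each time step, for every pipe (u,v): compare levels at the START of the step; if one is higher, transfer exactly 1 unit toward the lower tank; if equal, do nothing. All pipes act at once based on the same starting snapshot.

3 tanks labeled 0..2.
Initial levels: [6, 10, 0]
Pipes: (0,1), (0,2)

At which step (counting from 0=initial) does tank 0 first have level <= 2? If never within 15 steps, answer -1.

Answer: -1

Derivation:
Step 1: flows [1->0,0->2] -> levels [6 9 1]
Step 2: flows [1->0,0->2] -> levels [6 8 2]
Step 3: flows [1->0,0->2] -> levels [6 7 3]
Step 4: flows [1->0,0->2] -> levels [6 6 4]
Step 5: flows [0=1,0->2] -> levels [5 6 5]
Step 6: flows [1->0,0=2] -> levels [6 5 5]
Step 7: flows [0->1,0->2] -> levels [4 6 6]
Step 8: flows [1->0,2->0] -> levels [6 5 5]
  -> period-2 cycle (repeats step 6); tank 0 never drops to <=2
Tank 0 never reaches <=2 within 15 steps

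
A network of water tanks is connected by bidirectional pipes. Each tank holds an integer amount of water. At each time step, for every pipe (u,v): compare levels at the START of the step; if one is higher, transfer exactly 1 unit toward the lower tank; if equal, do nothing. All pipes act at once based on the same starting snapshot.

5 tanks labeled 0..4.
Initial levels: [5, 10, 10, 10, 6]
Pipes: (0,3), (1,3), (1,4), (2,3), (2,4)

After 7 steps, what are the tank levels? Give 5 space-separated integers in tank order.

Step 1: flows [3->0,1=3,1->4,2=3,2->4] -> levels [6 9 9 9 8]
Step 2: flows [3->0,1=3,1->4,2=3,2->4] -> levels [7 8 8 8 10]
Step 3: flows [3->0,1=3,4->1,2=3,4->2] -> levels [8 9 9 7 8]
Step 4: flows [0->3,1->3,1->4,2->3,2->4] -> levels [7 7 7 10 10]
Step 5: flows [3->0,3->1,4->1,3->2,4->2] -> levels [8 9 9 7 8]
  -> period-2 cycle: step 5 state = step 3 state
  -> state at step 7: (7-3) mod 2 = 0, same as step 3 -> [8 9 9 7 8]

Answer: 8 9 9 7 8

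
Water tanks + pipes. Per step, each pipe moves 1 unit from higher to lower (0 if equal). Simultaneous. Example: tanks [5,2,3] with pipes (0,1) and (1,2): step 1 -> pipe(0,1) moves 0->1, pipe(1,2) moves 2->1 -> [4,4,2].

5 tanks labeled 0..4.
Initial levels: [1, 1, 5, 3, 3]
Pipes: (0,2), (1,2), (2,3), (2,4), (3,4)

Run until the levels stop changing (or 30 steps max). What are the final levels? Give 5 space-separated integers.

Answer: 1 1 5 3 3

Derivation:
Step 1: flows [2->0,2->1,2->3,2->4,3=4] -> levels [2 2 1 4 4]
Step 2: flows [0->2,1->2,3->2,4->2,3=4] -> levels [1 1 5 3 3]
  -> period-2 cycle: step 2 state = step 0 state; never stabilizes
  -> state at step 30: (30-0) mod 2 = 0, same as step 0 -> [1 1 5 3 3]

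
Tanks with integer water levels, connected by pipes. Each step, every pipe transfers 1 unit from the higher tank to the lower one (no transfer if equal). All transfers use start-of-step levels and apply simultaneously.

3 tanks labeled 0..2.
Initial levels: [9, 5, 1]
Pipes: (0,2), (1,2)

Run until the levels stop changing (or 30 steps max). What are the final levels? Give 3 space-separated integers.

Answer: 5 5 5

Derivation:
Step 1: flows [0->2,1->2] -> levels [8 4 3]
Step 2: flows [0->2,1->2] -> levels [7 3 5]
Step 3: flows [0->2,2->1] -> levels [6 4 5]
Step 4: flows [0->2,2->1] -> levels [5 5 5]
Step 5: flows [0=2,1=2] -> levels [5 5 5]
  -> stable (no change)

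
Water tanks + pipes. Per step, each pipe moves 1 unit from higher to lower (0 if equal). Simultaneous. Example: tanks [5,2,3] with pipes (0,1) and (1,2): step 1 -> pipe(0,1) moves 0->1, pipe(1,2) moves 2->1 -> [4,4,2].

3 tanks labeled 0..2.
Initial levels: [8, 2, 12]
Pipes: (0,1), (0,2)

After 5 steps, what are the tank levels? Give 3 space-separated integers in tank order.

Answer: 7 7 8

Derivation:
Step 1: flows [0->1,2->0] -> levels [8 3 11]
Step 2: flows [0->1,2->0] -> levels [8 4 10]
Step 3: flows [0->1,2->0] -> levels [8 5 9]
Step 4: flows [0->1,2->0] -> levels [8 6 8]
Step 5: flows [0->1,0=2] -> levels [7 7 8]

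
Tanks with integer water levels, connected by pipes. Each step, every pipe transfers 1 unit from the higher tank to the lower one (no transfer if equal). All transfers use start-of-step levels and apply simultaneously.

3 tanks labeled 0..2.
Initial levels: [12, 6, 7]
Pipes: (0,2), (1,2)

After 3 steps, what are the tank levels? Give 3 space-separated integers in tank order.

Answer: 9 8 8

Derivation:
Step 1: flows [0->2,2->1] -> levels [11 7 7]
Step 2: flows [0->2,1=2] -> levels [10 7 8]
Step 3: flows [0->2,2->1] -> levels [9 8 8]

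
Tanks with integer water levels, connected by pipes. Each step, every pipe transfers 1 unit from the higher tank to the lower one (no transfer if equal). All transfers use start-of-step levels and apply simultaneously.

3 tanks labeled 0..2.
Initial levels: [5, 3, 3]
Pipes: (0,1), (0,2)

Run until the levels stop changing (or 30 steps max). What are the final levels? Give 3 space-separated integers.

Answer: 5 3 3

Derivation:
Step 1: flows [0->1,0->2] -> levels [3 4 4]
Step 2: flows [1->0,2->0] -> levels [5 3 3]
  -> period-2 cycle: step 2 state = step 0 state; never stabilizes
  -> state at step 30: (30-0) mod 2 = 0, same as step 0 -> [5 3 3]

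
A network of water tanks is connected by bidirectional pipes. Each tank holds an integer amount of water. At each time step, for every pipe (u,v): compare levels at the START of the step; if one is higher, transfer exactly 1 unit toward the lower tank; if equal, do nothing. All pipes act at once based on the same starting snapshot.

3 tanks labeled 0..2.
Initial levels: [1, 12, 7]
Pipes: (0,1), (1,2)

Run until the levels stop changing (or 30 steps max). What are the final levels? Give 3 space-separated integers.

Answer: 7 6 7

Derivation:
Step 1: flows [1->0,1->2] -> levels [2 10 8]
Step 2: flows [1->0,1->2] -> levels [3 8 9]
Step 3: flows [1->0,2->1] -> levels [4 8 8]
Step 4: flows [1->0,1=2] -> levels [5 7 8]
Step 5: flows [1->0,2->1] -> levels [6 7 7]
Step 6: flows [1->0,1=2] -> levels [7 6 7]
Step 7: flows [0->1,2->1] -> levels [6 8 6]
Step 8: flows [1->0,1->2] -> levels [7 6 7]
  -> period-2 cycle: step 8 state = step 6 state; never stabilizes
  -> state at step 30: (30-6) mod 2 = 0, same as step 6 -> [7 6 7]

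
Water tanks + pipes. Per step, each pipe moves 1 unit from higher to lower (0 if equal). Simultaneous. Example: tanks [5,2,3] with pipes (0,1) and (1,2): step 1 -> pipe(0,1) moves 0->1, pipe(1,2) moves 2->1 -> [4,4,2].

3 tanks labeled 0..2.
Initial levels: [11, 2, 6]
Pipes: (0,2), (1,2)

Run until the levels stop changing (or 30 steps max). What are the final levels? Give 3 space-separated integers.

Step 1: flows [0->2,2->1] -> levels [10 3 6]
Step 2: flows [0->2,2->1] -> levels [9 4 6]
Step 3: flows [0->2,2->1] -> levels [8 5 6]
Step 4: flows [0->2,2->1] -> levels [7 6 6]
Step 5: flows [0->2,1=2] -> levels [6 6 7]
Step 6: flows [2->0,2->1] -> levels [7 7 5]
Step 7: flows [0->2,1->2] -> levels [6 6 7]
  -> period-2 cycle: step 7 state = step 5 state; never stabilizes
  -> state at step 30: (30-5) mod 2 = 1, same as step 6 -> [7 7 5]

Answer: 7 7 5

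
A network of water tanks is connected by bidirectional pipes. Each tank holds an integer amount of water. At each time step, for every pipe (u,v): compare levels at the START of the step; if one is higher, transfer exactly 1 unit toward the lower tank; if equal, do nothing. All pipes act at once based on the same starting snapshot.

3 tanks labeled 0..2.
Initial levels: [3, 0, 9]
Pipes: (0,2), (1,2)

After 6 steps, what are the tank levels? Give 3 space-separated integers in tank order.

Answer: 4 4 4

Derivation:
Step 1: flows [2->0,2->1] -> levels [4 1 7]
Step 2: flows [2->0,2->1] -> levels [5 2 5]
Step 3: flows [0=2,2->1] -> levels [5 3 4]
Step 4: flows [0->2,2->1] -> levels [4 4 4]
Step 5: flows [0=2,1=2] -> levels [4 4 4]
  -> stable; steps 6..6 unchanged -> [4 4 4]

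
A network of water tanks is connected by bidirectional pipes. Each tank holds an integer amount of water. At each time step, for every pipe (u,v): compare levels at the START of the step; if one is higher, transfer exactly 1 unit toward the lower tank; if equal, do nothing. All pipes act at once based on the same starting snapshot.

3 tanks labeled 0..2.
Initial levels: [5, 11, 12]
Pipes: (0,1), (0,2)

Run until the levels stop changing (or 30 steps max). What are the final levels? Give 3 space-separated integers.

Answer: 8 10 10

Derivation:
Step 1: flows [1->0,2->0] -> levels [7 10 11]
Step 2: flows [1->0,2->0] -> levels [9 9 10]
Step 3: flows [0=1,2->0] -> levels [10 9 9]
Step 4: flows [0->1,0->2] -> levels [8 10 10]
Step 5: flows [1->0,2->0] -> levels [10 9 9]
  -> period-2 cycle: step 5 state = step 3 state; never stabilizes
  -> state at step 30: (30-3) mod 2 = 1, same as step 4 -> [8 10 10]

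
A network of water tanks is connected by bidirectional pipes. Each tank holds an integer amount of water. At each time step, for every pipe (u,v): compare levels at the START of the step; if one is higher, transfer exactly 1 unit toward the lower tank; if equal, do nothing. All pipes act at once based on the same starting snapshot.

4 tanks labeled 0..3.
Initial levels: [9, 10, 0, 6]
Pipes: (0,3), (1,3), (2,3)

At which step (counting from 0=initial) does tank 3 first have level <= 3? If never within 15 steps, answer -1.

Answer: -1

Derivation:
Step 1: flows [0->3,1->3,3->2] -> levels [8 9 1 7]
Step 2: flows [0->3,1->3,3->2] -> levels [7 8 2 8]
Step 3: flows [3->0,1=3,3->2] -> levels [8 8 3 6]
Step 4: flows [0->3,1->3,3->2] -> levels [7 7 4 7]
Step 5: flows [0=3,1=3,3->2] -> levels [7 7 5 6]
Step 6: flows [0->3,1->3,3->2] -> levels [6 6 6 7]
Step 7: flows [3->0,3->1,3->2] -> levels [7 7 7 4]
Step 8: flows [0->3,1->3,2->3] -> levels [6 6 6 7]
  -> period-2 cycle (repeats step 6); tank 3 never drops to <=3
Tank 3 never reaches <=3 within 15 steps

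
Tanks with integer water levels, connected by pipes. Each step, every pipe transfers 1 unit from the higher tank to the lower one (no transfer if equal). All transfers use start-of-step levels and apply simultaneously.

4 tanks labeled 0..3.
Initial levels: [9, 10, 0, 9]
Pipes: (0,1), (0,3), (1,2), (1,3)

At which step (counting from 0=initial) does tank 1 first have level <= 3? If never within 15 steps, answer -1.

Step 1: flows [1->0,0=3,1->2,1->3] -> levels [10 7 1 10]
Step 2: flows [0->1,0=3,1->2,3->1] -> levels [9 8 2 9]
Step 3: flows [0->1,0=3,1->2,3->1] -> levels [8 9 3 8]
Step 4: flows [1->0,0=3,1->2,1->3] -> levels [9 6 4 9]
Step 5: flows [0->1,0=3,1->2,3->1] -> levels [8 7 5 8]
Step 6: flows [0->1,0=3,1->2,3->1] -> levels [7 8 6 7]
Step 7: flows [1->0,0=3,1->2,1->3] -> levels [8 5 7 8]
Step 8: flows [0->1,0=3,2->1,3->1] -> levels [7 8 6 7]
  -> period-2 cycle (repeats step 6); tank 1 never drops to <=3
Tank 1 never reaches <=3 within 15 steps

Answer: -1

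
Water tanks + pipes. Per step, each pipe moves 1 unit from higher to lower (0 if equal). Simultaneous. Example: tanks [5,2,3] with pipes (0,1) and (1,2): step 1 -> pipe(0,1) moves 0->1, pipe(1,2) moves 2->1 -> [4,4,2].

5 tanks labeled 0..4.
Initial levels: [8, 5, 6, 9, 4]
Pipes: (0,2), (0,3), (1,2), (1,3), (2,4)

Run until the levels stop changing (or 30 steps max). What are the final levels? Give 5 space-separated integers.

Answer: 6 6 7 8 5

Derivation:
Step 1: flows [0->2,3->0,2->1,3->1,2->4] -> levels [8 7 5 7 5]
Step 2: flows [0->2,0->3,1->2,1=3,2=4] -> levels [6 6 7 8 5]
Step 3: flows [2->0,3->0,2->1,3->1,2->4] -> levels [8 8 4 6 6]
Step 4: flows [0->2,0->3,1->2,1->3,4->2] -> levels [6 6 7 8 5]
  -> period-2 cycle: step 4 state = step 2 state; never stabilizes
  -> state at step 30: (30-2) mod 2 = 0, same as step 2 -> [6 6 7 8 5]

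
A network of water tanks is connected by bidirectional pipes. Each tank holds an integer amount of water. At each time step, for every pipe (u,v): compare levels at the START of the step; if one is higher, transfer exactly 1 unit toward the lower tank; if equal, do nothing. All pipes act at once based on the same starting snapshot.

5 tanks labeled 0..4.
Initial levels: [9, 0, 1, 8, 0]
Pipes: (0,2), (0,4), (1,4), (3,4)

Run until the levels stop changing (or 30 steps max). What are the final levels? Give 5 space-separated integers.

Answer: 5 4 3 4 2

Derivation:
Step 1: flows [0->2,0->4,1=4,3->4] -> levels [7 0 2 7 2]
Step 2: flows [0->2,0->4,4->1,3->4] -> levels [5 1 3 6 3]
Step 3: flows [0->2,0->4,4->1,3->4] -> levels [3 2 4 5 4]
Step 4: flows [2->0,4->0,4->1,3->4] -> levels [5 3 3 4 3]
Step 5: flows [0->2,0->4,1=4,3->4] -> levels [3 3 4 3 5]
Step 6: flows [2->0,4->0,4->1,4->3] -> levels [5 4 3 4 2]
Step 7: flows [0->2,0->4,1->4,3->4] -> levels [3 3 4 3 5]
  -> period-2 cycle: step 7 state = step 5 state; never stabilizes
  -> state at step 30: (30-5) mod 2 = 1, same as step 6 -> [5 4 3 4 2]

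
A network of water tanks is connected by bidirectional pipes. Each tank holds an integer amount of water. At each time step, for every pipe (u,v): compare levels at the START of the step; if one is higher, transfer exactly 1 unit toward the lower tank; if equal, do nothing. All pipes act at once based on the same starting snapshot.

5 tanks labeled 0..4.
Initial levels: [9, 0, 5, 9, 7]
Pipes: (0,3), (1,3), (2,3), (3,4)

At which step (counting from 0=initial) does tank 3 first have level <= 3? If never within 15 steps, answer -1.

Step 1: flows [0=3,3->1,3->2,3->4] -> levels [9 1 6 6 8]
Step 2: flows [0->3,3->1,2=3,4->3] -> levels [8 2 6 7 7]
Step 3: flows [0->3,3->1,3->2,3=4] -> levels [7 3 7 6 7]
Step 4: flows [0->3,3->1,2->3,4->3] -> levels [6 4 6 8 6]
Step 5: flows [3->0,3->1,3->2,3->4] -> levels [7 5 7 4 7]
Step 6: flows [0->3,1->3,2->3,4->3] -> levels [6 4 6 8 6]
  -> period-2 cycle (repeats step 4); tank 3 never drops to <=3
Tank 3 never reaches <=3 within 15 steps

Answer: -1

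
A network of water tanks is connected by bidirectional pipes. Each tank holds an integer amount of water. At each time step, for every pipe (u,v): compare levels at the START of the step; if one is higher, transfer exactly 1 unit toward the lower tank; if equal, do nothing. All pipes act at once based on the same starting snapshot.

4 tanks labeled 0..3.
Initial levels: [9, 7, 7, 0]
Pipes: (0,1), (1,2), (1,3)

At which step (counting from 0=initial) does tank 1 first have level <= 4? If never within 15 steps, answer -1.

Step 1: flows [0->1,1=2,1->3] -> levels [8 7 7 1]
Step 2: flows [0->1,1=2,1->3] -> levels [7 7 7 2]
Step 3: flows [0=1,1=2,1->3] -> levels [7 6 7 3]
Step 4: flows [0->1,2->1,1->3] -> levels [6 7 6 4]
Step 5: flows [1->0,1->2,1->3] -> levels [7 4 7 5]
Tank 1 first reaches <=4 at step 5

Answer: 5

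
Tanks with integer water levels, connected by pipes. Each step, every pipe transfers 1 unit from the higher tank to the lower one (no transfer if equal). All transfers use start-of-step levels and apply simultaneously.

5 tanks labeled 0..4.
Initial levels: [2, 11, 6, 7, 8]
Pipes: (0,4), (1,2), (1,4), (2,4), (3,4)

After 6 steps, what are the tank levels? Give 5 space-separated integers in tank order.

Answer: 5 7 7 7 8

Derivation:
Step 1: flows [4->0,1->2,1->4,4->2,4->3] -> levels [3 9 8 8 6]
Step 2: flows [4->0,1->2,1->4,2->4,3->4] -> levels [4 7 8 7 8]
Step 3: flows [4->0,2->1,4->1,2=4,4->3] -> levels [5 9 7 8 5]
Step 4: flows [0=4,1->2,1->4,2->4,3->4] -> levels [5 7 7 7 8]
Step 5: flows [4->0,1=2,4->1,4->2,4->3] -> levels [6 8 8 8 4]
Step 6: flows [0->4,1=2,1->4,2->4,3->4] -> levels [5 7 7 7 8]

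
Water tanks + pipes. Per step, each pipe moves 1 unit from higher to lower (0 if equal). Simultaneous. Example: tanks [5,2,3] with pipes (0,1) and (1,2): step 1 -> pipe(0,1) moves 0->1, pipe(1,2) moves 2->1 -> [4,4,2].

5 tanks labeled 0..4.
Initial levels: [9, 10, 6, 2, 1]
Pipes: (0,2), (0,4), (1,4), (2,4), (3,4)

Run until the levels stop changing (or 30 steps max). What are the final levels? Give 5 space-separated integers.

Step 1: flows [0->2,0->4,1->4,2->4,3->4] -> levels [7 9 6 1 5]
Step 2: flows [0->2,0->4,1->4,2->4,4->3] -> levels [5 8 6 2 7]
Step 3: flows [2->0,4->0,1->4,4->2,4->3] -> levels [7 7 6 3 5]
Step 4: flows [0->2,0->4,1->4,2->4,4->3] -> levels [5 6 6 4 7]
Step 5: flows [2->0,4->0,4->1,4->2,4->3] -> levels [7 7 6 5 3]
Step 6: flows [0->2,0->4,1->4,2->4,3->4] -> levels [5 6 6 4 7]
  -> period-2 cycle: step 6 state = step 4 state; never stabilizes
  -> state at step 30: (30-4) mod 2 = 0, same as step 4 -> [5 6 6 4 7]

Answer: 5 6 6 4 7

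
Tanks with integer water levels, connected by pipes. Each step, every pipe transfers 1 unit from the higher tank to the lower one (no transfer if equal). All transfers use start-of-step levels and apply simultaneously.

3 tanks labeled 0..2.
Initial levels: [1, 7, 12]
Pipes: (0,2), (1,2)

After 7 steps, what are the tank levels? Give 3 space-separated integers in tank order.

Answer: 6 6 8

Derivation:
Step 1: flows [2->0,2->1] -> levels [2 8 10]
Step 2: flows [2->0,2->1] -> levels [3 9 8]
Step 3: flows [2->0,1->2] -> levels [4 8 8]
Step 4: flows [2->0,1=2] -> levels [5 8 7]
Step 5: flows [2->0,1->2] -> levels [6 7 7]
Step 6: flows [2->0,1=2] -> levels [7 7 6]
Step 7: flows [0->2,1->2] -> levels [6 6 8]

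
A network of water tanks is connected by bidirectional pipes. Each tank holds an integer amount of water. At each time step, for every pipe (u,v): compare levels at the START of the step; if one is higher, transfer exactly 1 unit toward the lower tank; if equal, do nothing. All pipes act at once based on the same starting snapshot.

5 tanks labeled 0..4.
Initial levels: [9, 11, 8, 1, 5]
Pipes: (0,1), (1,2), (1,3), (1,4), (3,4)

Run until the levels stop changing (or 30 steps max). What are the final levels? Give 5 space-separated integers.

Step 1: flows [1->0,1->2,1->3,1->4,4->3] -> levels [10 7 9 3 5]
Step 2: flows [0->1,2->1,1->3,1->4,4->3] -> levels [9 7 8 5 5]
Step 3: flows [0->1,2->1,1->3,1->4,3=4] -> levels [8 7 7 6 6]
Step 4: flows [0->1,1=2,1->3,1->4,3=4] -> levels [7 6 7 7 7]
Step 5: flows [0->1,2->1,3->1,4->1,3=4] -> levels [6 10 6 6 6]
Step 6: flows [1->0,1->2,1->3,1->4,3=4] -> levels [7 6 7 7 7]
  -> period-2 cycle: step 6 state = step 4 state; never stabilizes
  -> state at step 30: (30-4) mod 2 = 0, same as step 4 -> [7 6 7 7 7]

Answer: 7 6 7 7 7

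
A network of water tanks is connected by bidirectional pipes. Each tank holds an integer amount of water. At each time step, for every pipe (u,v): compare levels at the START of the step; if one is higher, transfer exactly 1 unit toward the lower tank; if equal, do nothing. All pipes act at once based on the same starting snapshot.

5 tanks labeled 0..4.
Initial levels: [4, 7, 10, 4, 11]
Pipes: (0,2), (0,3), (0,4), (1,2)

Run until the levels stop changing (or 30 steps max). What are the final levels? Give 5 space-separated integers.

Step 1: flows [2->0,0=3,4->0,2->1] -> levels [6 8 8 4 10]
Step 2: flows [2->0,0->3,4->0,1=2] -> levels [7 8 7 5 9]
Step 3: flows [0=2,0->3,4->0,1->2] -> levels [7 7 8 6 8]
Step 4: flows [2->0,0->3,4->0,2->1] -> levels [8 8 6 7 7]
Step 5: flows [0->2,0->3,0->4,1->2] -> levels [5 7 8 8 8]
Step 6: flows [2->0,3->0,4->0,2->1] -> levels [8 8 6 7 7]
  -> period-2 cycle: step 6 state = step 4 state; never stabilizes
  -> state at step 30: (30-4) mod 2 = 0, same as step 4 -> [8 8 6 7 7]

Answer: 8 8 6 7 7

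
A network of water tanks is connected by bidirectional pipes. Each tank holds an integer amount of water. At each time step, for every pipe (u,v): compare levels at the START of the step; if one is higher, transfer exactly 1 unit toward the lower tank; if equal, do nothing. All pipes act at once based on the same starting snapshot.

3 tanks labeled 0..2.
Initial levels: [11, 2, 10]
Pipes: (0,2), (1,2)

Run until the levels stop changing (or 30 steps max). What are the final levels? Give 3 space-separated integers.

Step 1: flows [0->2,2->1] -> levels [10 3 10]
Step 2: flows [0=2,2->1] -> levels [10 4 9]
Step 3: flows [0->2,2->1] -> levels [9 5 9]
Step 4: flows [0=2,2->1] -> levels [9 6 8]
Step 5: flows [0->2,2->1] -> levels [8 7 8]
Step 6: flows [0=2,2->1] -> levels [8 8 7]
Step 7: flows [0->2,1->2] -> levels [7 7 9]
Step 8: flows [2->0,2->1] -> levels [8 8 7]
  -> period-2 cycle: step 8 state = step 6 state; never stabilizes
  -> state at step 30: (30-6) mod 2 = 0, same as step 6 -> [8 8 7]

Answer: 8 8 7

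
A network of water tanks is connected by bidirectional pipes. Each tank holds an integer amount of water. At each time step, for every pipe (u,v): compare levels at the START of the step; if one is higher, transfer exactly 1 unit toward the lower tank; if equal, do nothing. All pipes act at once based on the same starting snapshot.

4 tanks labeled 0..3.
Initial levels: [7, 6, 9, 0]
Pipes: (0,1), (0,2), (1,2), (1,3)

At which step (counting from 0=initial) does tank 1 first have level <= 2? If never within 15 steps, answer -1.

Answer: -1

Derivation:
Step 1: flows [0->1,2->0,2->1,1->3] -> levels [7 7 7 1]
Step 2: flows [0=1,0=2,1=2,1->3] -> levels [7 6 7 2]
Step 3: flows [0->1,0=2,2->1,1->3] -> levels [6 7 6 3]
Step 4: flows [1->0,0=2,1->2,1->3] -> levels [7 4 7 4]
Step 5: flows [0->1,0=2,2->1,1=3] -> levels [6 6 6 4]
Step 6: flows [0=1,0=2,1=2,1->3] -> levels [6 5 6 5]
Step 7: flows [0->1,0=2,2->1,1=3] -> levels [5 7 5 5]
Step 8: flows [1->0,0=2,1->2,1->3] -> levels [6 4 6 6]
Step 9: flows [0->1,0=2,2->1,3->1] -> levels [5 7 5 5]
  -> period-2 cycle (repeats step 7); tank 1 never drops to <=2
Tank 1 never reaches <=2 within 15 steps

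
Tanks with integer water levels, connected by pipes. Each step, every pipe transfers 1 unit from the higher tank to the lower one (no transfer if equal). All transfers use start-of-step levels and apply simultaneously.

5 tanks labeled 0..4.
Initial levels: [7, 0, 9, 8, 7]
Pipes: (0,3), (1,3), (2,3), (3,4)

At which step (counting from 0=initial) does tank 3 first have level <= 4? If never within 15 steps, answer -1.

Answer: 3

Derivation:
Step 1: flows [3->0,3->1,2->3,3->4] -> levels [8 1 8 6 8]
Step 2: flows [0->3,3->1,2->3,4->3] -> levels [7 2 7 8 7]
Step 3: flows [3->0,3->1,3->2,3->4] -> levels [8 3 8 4 8]
Tank 3 first reaches <=4 at step 3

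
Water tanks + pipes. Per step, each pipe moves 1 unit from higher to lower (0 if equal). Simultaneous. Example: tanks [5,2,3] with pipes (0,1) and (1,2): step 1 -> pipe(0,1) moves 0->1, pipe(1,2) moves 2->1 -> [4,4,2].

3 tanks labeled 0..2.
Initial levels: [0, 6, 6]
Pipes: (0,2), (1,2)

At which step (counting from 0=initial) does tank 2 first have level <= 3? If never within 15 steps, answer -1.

Answer: -1

Derivation:
Step 1: flows [2->0,1=2] -> levels [1 6 5]
Step 2: flows [2->0,1->2] -> levels [2 5 5]
Step 3: flows [2->0,1=2] -> levels [3 5 4]
Step 4: flows [2->0,1->2] -> levels [4 4 4]
Step 5: flows [0=2,1=2] -> levels [4 4 4]
  -> stable; tank 2 stays at 4 > 3
Tank 2 never reaches <=3 within 15 steps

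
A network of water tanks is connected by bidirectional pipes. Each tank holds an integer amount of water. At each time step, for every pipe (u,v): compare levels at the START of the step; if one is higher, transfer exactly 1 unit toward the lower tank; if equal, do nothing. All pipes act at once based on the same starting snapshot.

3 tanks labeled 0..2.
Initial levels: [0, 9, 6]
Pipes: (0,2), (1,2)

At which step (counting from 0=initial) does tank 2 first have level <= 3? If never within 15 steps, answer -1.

Step 1: flows [2->0,1->2] -> levels [1 8 6]
Step 2: flows [2->0,1->2] -> levels [2 7 6]
Step 3: flows [2->0,1->2] -> levels [3 6 6]
Step 4: flows [2->0,1=2] -> levels [4 6 5]
Step 5: flows [2->0,1->2] -> levels [5 5 5]
Step 6: flows [0=2,1=2] -> levels [5 5 5]
  -> stable; tank 2 stays at 5 > 3
Tank 2 never reaches <=3 within 15 steps

Answer: -1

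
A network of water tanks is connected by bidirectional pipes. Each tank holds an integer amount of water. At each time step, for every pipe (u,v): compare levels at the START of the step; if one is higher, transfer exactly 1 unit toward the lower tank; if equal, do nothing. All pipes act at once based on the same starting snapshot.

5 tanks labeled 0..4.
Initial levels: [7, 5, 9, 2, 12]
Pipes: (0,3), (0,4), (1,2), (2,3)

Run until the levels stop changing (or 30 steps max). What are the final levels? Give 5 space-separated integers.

Answer: 7 7 5 8 8

Derivation:
Step 1: flows [0->3,4->0,2->1,2->3] -> levels [7 6 7 4 11]
Step 2: flows [0->3,4->0,2->1,2->3] -> levels [7 7 5 6 10]
Step 3: flows [0->3,4->0,1->2,3->2] -> levels [7 6 7 6 9]
Step 4: flows [0->3,4->0,2->1,2->3] -> levels [7 7 5 8 8]
Step 5: flows [3->0,4->0,1->2,3->2] -> levels [9 6 7 6 7]
Step 6: flows [0->3,0->4,2->1,2->3] -> levels [7 7 5 8 8]
  -> period-2 cycle: step 6 state = step 4 state; never stabilizes
  -> state at step 30: (30-4) mod 2 = 0, same as step 4 -> [7 7 5 8 8]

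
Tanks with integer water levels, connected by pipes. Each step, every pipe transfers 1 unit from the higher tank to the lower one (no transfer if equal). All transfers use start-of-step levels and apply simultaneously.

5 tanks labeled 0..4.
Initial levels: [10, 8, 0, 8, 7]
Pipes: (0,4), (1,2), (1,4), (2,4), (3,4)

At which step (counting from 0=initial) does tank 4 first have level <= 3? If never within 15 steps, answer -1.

Answer: -1

Derivation:
Step 1: flows [0->4,1->2,1->4,4->2,3->4] -> levels [9 6 2 7 9]
Step 2: flows [0=4,1->2,4->1,4->2,4->3] -> levels [9 6 4 8 6]
Step 3: flows [0->4,1->2,1=4,4->2,3->4] -> levels [8 5 6 7 7]
Step 4: flows [0->4,2->1,4->1,4->2,3=4] -> levels [7 7 6 7 6]
Step 5: flows [0->4,1->2,1->4,2=4,3->4] -> levels [6 5 7 6 9]
Step 6: flows [4->0,2->1,4->1,4->2,4->3] -> levels [7 7 7 7 5]
Step 7: flows [0->4,1=2,1->4,2->4,3->4] -> levels [6 6 6 6 9]
Step 8: flows [4->0,1=2,4->1,4->2,4->3] -> levels [7 7 7 7 5]
  -> period-2 cycle (repeats step 6); tank 4 never drops to <=3
Tank 4 never reaches <=3 within 15 steps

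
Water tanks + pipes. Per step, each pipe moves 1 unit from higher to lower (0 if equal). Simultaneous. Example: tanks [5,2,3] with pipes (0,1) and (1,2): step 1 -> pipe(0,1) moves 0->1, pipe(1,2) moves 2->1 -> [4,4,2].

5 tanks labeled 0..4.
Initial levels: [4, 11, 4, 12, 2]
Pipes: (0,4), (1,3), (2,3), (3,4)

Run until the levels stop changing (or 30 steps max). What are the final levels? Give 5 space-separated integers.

Step 1: flows [0->4,3->1,3->2,3->4] -> levels [3 12 5 9 4]
Step 2: flows [4->0,1->3,3->2,3->4] -> levels [4 11 6 8 4]
Step 3: flows [0=4,1->3,3->2,3->4] -> levels [4 10 7 7 5]
Step 4: flows [4->0,1->3,2=3,3->4] -> levels [5 9 7 7 5]
Step 5: flows [0=4,1->3,2=3,3->4] -> levels [5 8 7 7 6]
Step 6: flows [4->0,1->3,2=3,3->4] -> levels [6 7 7 7 6]
Step 7: flows [0=4,1=3,2=3,3->4] -> levels [6 7 7 6 7]
Step 8: flows [4->0,1->3,2->3,4->3] -> levels [7 6 6 9 5]
Step 9: flows [0->4,3->1,3->2,3->4] -> levels [6 7 7 6 7]
  -> period-2 cycle: step 9 state = step 7 state; never stabilizes
  -> state at step 30: (30-7) mod 2 = 1, same as step 8 -> [7 6 6 9 5]

Answer: 7 6 6 9 5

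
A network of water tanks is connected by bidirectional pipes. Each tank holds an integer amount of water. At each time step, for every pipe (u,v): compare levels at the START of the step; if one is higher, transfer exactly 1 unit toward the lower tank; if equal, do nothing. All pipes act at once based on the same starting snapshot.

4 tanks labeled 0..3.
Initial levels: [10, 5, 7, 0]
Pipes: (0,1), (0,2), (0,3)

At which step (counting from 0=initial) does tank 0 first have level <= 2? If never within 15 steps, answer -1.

Step 1: flows [0->1,0->2,0->3] -> levels [7 6 8 1]
Step 2: flows [0->1,2->0,0->3] -> levels [6 7 7 2]
Step 3: flows [1->0,2->0,0->3] -> levels [7 6 6 3]
Step 4: flows [0->1,0->2,0->3] -> levels [4 7 7 4]
Step 5: flows [1->0,2->0,0=3] -> levels [6 6 6 4]
Step 6: flows [0=1,0=2,0->3] -> levels [5 6 6 5]
Step 7: flows [1->0,2->0,0=3] -> levels [7 5 5 5]
Step 8: flows [0->1,0->2,0->3] -> levels [4 6 6 6]
Step 9: flows [1->0,2->0,3->0] -> levels [7 5 5 5]
  -> period-2 cycle (repeats step 7); tank 0 never drops to <=2
Tank 0 never reaches <=2 within 15 steps

Answer: -1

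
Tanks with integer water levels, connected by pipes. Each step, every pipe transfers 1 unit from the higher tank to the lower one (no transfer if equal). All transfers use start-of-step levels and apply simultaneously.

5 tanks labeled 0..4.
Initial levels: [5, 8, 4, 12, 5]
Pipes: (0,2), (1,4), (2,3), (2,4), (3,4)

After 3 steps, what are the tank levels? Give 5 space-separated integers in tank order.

Step 1: flows [0->2,1->4,3->2,4->2,3->4] -> levels [4 7 7 10 6]
Step 2: flows [2->0,1->4,3->2,2->4,3->4] -> levels [5 6 6 8 9]
Step 3: flows [2->0,4->1,3->2,4->2,4->3] -> levels [6 7 7 8 6]

Answer: 6 7 7 8 6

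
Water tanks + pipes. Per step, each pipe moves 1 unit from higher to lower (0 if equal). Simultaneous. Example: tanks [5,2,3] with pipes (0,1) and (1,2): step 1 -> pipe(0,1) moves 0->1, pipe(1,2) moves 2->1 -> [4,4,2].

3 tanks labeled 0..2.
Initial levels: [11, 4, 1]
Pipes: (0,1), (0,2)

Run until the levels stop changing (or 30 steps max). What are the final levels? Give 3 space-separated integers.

Step 1: flows [0->1,0->2] -> levels [9 5 2]
Step 2: flows [0->1,0->2] -> levels [7 6 3]
Step 3: flows [0->1,0->2] -> levels [5 7 4]
Step 4: flows [1->0,0->2] -> levels [5 6 5]
Step 5: flows [1->0,0=2] -> levels [6 5 5]
Step 6: flows [0->1,0->2] -> levels [4 6 6]
Step 7: flows [1->0,2->0] -> levels [6 5 5]
  -> period-2 cycle: step 7 state = step 5 state; never stabilizes
  -> state at step 30: (30-5) mod 2 = 1, same as step 6 -> [4 6 6]

Answer: 4 6 6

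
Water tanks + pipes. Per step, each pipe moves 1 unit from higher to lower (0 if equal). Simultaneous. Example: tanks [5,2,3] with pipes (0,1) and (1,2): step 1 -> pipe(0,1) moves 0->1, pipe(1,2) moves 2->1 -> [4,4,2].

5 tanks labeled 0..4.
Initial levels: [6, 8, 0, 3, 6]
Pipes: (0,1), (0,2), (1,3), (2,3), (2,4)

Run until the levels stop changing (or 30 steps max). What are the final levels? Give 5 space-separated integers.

Step 1: flows [1->0,0->2,1->3,3->2,4->2] -> levels [6 6 3 3 5]
Step 2: flows [0=1,0->2,1->3,2=3,4->2] -> levels [5 5 5 4 4]
Step 3: flows [0=1,0=2,1->3,2->3,2->4] -> levels [5 4 3 6 5]
Step 4: flows [0->1,0->2,3->1,3->2,4->2] -> levels [3 6 6 4 4]
Step 5: flows [1->0,2->0,1->3,2->3,2->4] -> levels [5 4 3 6 5]
  -> period-2 cycle: step 5 state = step 3 state; never stabilizes
  -> state at step 30: (30-3) mod 2 = 1, same as step 4 -> [3 6 6 4 4]

Answer: 3 6 6 4 4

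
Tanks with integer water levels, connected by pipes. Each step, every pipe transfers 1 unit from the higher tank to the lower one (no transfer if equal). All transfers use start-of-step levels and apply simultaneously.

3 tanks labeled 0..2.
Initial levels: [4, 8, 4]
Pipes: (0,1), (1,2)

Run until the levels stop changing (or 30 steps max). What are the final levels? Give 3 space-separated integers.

Step 1: flows [1->0,1->2] -> levels [5 6 5]
Step 2: flows [1->0,1->2] -> levels [6 4 6]
Step 3: flows [0->1,2->1] -> levels [5 6 5]
  -> period-2 cycle: step 3 state = step 1 state; never stabilizes
  -> state at step 30: (30-1) mod 2 = 1, same as step 2 -> [6 4 6]

Answer: 6 4 6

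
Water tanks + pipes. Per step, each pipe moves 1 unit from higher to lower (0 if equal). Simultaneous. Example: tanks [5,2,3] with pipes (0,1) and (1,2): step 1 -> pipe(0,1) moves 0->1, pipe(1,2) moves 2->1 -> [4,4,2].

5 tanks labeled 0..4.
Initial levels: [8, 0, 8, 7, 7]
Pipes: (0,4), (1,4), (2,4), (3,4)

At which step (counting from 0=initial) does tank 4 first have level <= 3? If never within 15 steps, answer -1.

Answer: -1

Derivation:
Step 1: flows [0->4,4->1,2->4,3=4] -> levels [7 1 7 7 8]
Step 2: flows [4->0,4->1,4->2,4->3] -> levels [8 2 8 8 4]
Step 3: flows [0->4,4->1,2->4,3->4] -> levels [7 3 7 7 6]
Step 4: flows [0->4,4->1,2->4,3->4] -> levels [6 4 6 6 8]
Step 5: flows [4->0,4->1,4->2,4->3] -> levels [7 5 7 7 4]
Step 6: flows [0->4,1->4,2->4,3->4] -> levels [6 4 6 6 8]
  -> period-2 cycle (repeats step 4); tank 4 never drops to <=3
Tank 4 never reaches <=3 within 15 steps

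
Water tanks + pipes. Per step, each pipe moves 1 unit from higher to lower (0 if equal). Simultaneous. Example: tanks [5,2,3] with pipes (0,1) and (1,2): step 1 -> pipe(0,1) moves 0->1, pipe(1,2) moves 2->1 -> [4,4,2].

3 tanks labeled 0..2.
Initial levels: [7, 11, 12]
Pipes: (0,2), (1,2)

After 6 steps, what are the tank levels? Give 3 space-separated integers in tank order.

Answer: 10 10 10

Derivation:
Step 1: flows [2->0,2->1] -> levels [8 12 10]
Step 2: flows [2->0,1->2] -> levels [9 11 10]
Step 3: flows [2->0,1->2] -> levels [10 10 10]
Step 4: flows [0=2,1=2] -> levels [10 10 10]
  -> stable; steps 5..6 unchanged -> [10 10 10]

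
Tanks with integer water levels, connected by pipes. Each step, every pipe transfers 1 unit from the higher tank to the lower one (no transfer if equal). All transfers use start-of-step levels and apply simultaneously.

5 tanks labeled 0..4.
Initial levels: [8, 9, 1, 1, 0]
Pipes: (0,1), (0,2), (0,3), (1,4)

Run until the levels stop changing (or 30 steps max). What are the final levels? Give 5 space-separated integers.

Answer: 6 3 3 3 4

Derivation:
Step 1: flows [1->0,0->2,0->3,1->4] -> levels [7 7 2 2 1]
Step 2: flows [0=1,0->2,0->3,1->4] -> levels [5 6 3 3 2]
Step 3: flows [1->0,0->2,0->3,1->4] -> levels [4 4 4 4 3]
Step 4: flows [0=1,0=2,0=3,1->4] -> levels [4 3 4 4 4]
Step 5: flows [0->1,0=2,0=3,4->1] -> levels [3 5 4 4 3]
Step 6: flows [1->0,2->0,3->0,1->4] -> levels [6 3 3 3 4]
Step 7: flows [0->1,0->2,0->3,4->1] -> levels [3 5 4 4 3]
  -> period-2 cycle: step 7 state = step 5 state; never stabilizes
  -> state at step 30: (30-5) mod 2 = 1, same as step 6 -> [6 3 3 3 4]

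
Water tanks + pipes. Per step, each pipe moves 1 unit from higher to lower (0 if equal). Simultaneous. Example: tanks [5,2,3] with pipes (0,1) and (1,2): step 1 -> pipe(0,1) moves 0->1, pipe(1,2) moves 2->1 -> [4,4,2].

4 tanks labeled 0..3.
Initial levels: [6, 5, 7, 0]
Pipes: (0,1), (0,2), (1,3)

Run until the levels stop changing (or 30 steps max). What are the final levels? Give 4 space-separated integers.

Answer: 4 5 5 4

Derivation:
Step 1: flows [0->1,2->0,1->3] -> levels [6 5 6 1]
Step 2: flows [0->1,0=2,1->3] -> levels [5 5 6 2]
Step 3: flows [0=1,2->0,1->3] -> levels [6 4 5 3]
Step 4: flows [0->1,0->2,1->3] -> levels [4 4 6 4]
Step 5: flows [0=1,2->0,1=3] -> levels [5 4 5 4]
Step 6: flows [0->1,0=2,1=3] -> levels [4 5 5 4]
Step 7: flows [1->0,2->0,1->3] -> levels [6 3 4 5]
Step 8: flows [0->1,0->2,3->1] -> levels [4 5 5 4]
  -> period-2 cycle: step 8 state = step 6 state; never stabilizes
  -> state at step 30: (30-6) mod 2 = 0, same as step 6 -> [4 5 5 4]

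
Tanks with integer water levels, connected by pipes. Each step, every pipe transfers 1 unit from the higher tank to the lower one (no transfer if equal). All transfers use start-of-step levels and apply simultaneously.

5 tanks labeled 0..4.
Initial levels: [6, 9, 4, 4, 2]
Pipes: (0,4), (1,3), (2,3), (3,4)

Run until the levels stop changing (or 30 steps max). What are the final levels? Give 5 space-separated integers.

Step 1: flows [0->4,1->3,2=3,3->4] -> levels [5 8 4 4 4]
Step 2: flows [0->4,1->3,2=3,3=4] -> levels [4 7 4 5 5]
Step 3: flows [4->0,1->3,3->2,3=4] -> levels [5 6 5 5 4]
Step 4: flows [0->4,1->3,2=3,3->4] -> levels [4 5 5 5 6]
Step 5: flows [4->0,1=3,2=3,4->3] -> levels [5 5 5 6 4]
Step 6: flows [0->4,3->1,3->2,3->4] -> levels [4 6 6 3 6]
Step 7: flows [4->0,1->3,2->3,4->3] -> levels [5 5 5 6 4]
  -> period-2 cycle: step 7 state = step 5 state; never stabilizes
  -> state at step 30: (30-5) mod 2 = 1, same as step 6 -> [4 6 6 3 6]

Answer: 4 6 6 3 6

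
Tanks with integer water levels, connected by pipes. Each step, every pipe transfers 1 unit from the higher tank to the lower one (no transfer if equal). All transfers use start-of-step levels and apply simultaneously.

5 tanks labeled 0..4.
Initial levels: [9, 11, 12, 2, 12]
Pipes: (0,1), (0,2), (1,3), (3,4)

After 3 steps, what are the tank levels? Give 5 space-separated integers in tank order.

Step 1: flows [1->0,2->0,1->3,4->3] -> levels [11 9 11 4 11]
Step 2: flows [0->1,0=2,1->3,4->3] -> levels [10 9 11 6 10]
Step 3: flows [0->1,2->0,1->3,4->3] -> levels [10 9 10 8 9]

Answer: 10 9 10 8 9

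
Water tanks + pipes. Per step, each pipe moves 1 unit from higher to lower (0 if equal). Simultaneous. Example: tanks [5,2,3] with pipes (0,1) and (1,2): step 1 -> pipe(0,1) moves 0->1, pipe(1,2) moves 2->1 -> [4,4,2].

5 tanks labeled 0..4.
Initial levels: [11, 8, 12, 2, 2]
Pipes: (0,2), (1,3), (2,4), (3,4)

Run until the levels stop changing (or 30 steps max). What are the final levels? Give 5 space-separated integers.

Answer: 8 7 7 5 8

Derivation:
Step 1: flows [2->0,1->3,2->4,3=4] -> levels [12 7 10 3 3]
Step 2: flows [0->2,1->3,2->4,3=4] -> levels [11 6 10 4 4]
Step 3: flows [0->2,1->3,2->4,3=4] -> levels [10 5 10 5 5]
Step 4: flows [0=2,1=3,2->4,3=4] -> levels [10 5 9 5 6]
Step 5: flows [0->2,1=3,2->4,4->3] -> levels [9 5 9 6 6]
Step 6: flows [0=2,3->1,2->4,3=4] -> levels [9 6 8 5 7]
Step 7: flows [0->2,1->3,2->4,4->3] -> levels [8 5 8 7 7]
Step 8: flows [0=2,3->1,2->4,3=4] -> levels [8 6 7 6 8]
Step 9: flows [0->2,1=3,4->2,4->3] -> levels [7 6 9 7 6]
Step 10: flows [2->0,3->1,2->4,3->4] -> levels [8 7 7 5 8]
Step 11: flows [0->2,1->3,4->2,4->3] -> levels [7 6 9 7 6]
  -> period-2 cycle: step 11 state = step 9 state; never stabilizes
  -> state at step 30: (30-9) mod 2 = 1, same as step 10 -> [8 7 7 5 8]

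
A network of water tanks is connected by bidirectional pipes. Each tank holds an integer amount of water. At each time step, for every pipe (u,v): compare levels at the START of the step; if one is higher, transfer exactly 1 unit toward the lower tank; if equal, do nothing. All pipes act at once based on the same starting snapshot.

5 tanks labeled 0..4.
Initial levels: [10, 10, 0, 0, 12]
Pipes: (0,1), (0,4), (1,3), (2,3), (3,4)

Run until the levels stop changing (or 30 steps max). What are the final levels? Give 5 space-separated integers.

Step 1: flows [0=1,4->0,1->3,2=3,4->3] -> levels [11 9 0 2 10]
Step 2: flows [0->1,0->4,1->3,3->2,4->3] -> levels [9 9 1 3 10]
Step 3: flows [0=1,4->0,1->3,3->2,4->3] -> levels [10 8 2 4 8]
Step 4: flows [0->1,0->4,1->3,3->2,4->3] -> levels [8 8 3 5 8]
Step 5: flows [0=1,0=4,1->3,3->2,4->3] -> levels [8 7 4 6 7]
Step 6: flows [0->1,0->4,1->3,3->2,4->3] -> levels [6 7 5 7 7]
Step 7: flows [1->0,4->0,1=3,3->2,3=4] -> levels [8 6 6 6 6]
Step 8: flows [0->1,0->4,1=3,2=3,3=4] -> levels [6 7 6 6 7]
Step 9: flows [1->0,4->0,1->3,2=3,4->3] -> levels [8 5 6 8 5]
Step 10: flows [0->1,0->4,3->1,3->2,3->4] -> levels [6 7 7 5 7]
Step 11: flows [1->0,4->0,1->3,2->3,4->3] -> levels [8 5 6 8 5]
  -> period-2 cycle: step 11 state = step 9 state; never stabilizes
  -> state at step 30: (30-9) mod 2 = 1, same as step 10 -> [6 7 7 5 7]

Answer: 6 7 7 5 7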